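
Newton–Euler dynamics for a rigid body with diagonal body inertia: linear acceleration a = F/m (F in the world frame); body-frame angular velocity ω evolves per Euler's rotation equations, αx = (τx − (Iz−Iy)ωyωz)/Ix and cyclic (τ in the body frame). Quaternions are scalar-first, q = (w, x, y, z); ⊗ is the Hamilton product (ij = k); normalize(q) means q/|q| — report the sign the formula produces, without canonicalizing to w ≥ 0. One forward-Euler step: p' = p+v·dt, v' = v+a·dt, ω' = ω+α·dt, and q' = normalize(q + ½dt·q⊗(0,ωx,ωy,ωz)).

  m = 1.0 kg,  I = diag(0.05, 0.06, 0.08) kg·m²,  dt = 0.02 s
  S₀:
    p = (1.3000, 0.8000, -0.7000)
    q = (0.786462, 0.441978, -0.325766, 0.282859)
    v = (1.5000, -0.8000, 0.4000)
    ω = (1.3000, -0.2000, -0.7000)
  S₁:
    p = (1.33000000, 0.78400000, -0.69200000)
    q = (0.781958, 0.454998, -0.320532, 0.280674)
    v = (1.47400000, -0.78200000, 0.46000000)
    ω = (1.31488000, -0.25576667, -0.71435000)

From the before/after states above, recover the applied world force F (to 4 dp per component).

velocity change Δv = (-0.02600000, 0.01800000, 0.06000000)
applied force F = (-1.3000, 0.9000, 3.0000)

F = (-1.3000, 0.9000, 3.0000)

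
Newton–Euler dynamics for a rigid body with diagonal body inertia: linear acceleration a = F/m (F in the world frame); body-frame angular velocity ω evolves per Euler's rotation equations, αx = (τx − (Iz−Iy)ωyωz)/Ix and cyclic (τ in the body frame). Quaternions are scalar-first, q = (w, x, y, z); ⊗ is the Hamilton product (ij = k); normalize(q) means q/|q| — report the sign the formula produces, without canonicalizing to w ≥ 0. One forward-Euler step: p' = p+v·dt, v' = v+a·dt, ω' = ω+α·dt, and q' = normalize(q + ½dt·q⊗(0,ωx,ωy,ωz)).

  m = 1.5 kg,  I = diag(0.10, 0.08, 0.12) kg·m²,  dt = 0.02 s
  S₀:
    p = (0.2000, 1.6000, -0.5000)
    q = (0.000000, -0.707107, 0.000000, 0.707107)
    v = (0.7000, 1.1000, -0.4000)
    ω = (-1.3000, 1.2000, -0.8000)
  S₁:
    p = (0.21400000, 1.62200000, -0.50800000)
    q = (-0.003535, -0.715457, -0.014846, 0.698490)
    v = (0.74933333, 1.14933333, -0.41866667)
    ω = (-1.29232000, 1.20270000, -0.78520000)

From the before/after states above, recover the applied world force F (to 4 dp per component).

v₁ − v₀ = (0.04933333, 0.04933333, -0.01866667)
applied force F = (3.7000, 3.7000, -1.4000)

F = (3.7000, 3.7000, -1.4000)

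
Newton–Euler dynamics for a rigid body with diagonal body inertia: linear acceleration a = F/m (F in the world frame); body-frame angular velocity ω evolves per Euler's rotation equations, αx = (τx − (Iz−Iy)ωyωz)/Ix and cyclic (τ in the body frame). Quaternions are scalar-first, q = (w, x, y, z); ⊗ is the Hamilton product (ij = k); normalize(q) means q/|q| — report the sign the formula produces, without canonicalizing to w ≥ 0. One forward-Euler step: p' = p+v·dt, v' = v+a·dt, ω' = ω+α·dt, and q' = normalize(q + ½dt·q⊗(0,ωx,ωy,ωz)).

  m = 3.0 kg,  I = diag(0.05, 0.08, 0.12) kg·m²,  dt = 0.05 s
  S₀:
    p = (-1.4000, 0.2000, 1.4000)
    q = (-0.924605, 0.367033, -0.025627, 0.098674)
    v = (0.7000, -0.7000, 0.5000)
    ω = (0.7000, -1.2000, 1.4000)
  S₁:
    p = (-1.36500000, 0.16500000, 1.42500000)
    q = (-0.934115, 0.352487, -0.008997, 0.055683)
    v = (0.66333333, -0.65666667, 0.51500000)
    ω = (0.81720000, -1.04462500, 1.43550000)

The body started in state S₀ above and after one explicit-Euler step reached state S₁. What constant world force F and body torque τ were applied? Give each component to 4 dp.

F = (-2.2000, 2.6000, 0.9000)
τ = (0.0500, 0.1800, 0.0600)

ω₁ − ω₀ = (0.11720000, 0.15537500, 0.03550000)
ω₀×(Iω₀) = (-0.0672, -0.0686, -0.0252)
I·α + gyro = (0.0500, 0.1800, 0.0600)
velocity change Δv = (-0.03666667, 0.04333333, 0.01500000)
applied force F = (-2.2000, 2.6000, 0.9000)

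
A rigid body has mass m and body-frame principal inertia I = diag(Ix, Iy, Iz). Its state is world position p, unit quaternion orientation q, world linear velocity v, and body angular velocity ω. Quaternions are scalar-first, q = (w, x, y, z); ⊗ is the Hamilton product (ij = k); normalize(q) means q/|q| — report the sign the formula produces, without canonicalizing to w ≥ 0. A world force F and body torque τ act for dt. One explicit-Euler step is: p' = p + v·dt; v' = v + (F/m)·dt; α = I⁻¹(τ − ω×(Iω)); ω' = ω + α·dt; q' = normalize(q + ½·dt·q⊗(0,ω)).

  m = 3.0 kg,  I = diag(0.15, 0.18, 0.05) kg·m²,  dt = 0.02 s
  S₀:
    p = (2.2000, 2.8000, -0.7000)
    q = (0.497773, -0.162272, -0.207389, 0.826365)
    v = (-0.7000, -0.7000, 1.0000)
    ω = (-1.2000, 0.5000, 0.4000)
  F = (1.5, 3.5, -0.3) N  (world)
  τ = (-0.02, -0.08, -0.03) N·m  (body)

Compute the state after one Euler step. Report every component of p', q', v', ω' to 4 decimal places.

linear accel F/m = (0.5000, 1.1667, -0.1000)
new position p' = (2.1860, 2.7860, -0.6800)
new velocity v' = (-0.6900, -0.6767, 0.9980)
α = I⁻¹(τ − ω×Iω) = (0.0400, -0.1778, -0.2400)
ω + α·dt = (-1.1992, 0.4964, 0.3952)
Hamilton product q⊗(0,ω) = (-0.4215779, -1.0934657, -0.6778427, -0.1308936)
q + ½dt·q⊗(0,ω), renormalized = (0.4935, -0.1732, -0.2141, 0.8250)

p' = (2.1860, 2.7860, -0.6800)
q' = (0.4935, -0.1732, -0.2141, 0.8250)
v' = (-0.6900, -0.6767, 0.9980)
ω' = (-1.1992, 0.4964, 0.3952)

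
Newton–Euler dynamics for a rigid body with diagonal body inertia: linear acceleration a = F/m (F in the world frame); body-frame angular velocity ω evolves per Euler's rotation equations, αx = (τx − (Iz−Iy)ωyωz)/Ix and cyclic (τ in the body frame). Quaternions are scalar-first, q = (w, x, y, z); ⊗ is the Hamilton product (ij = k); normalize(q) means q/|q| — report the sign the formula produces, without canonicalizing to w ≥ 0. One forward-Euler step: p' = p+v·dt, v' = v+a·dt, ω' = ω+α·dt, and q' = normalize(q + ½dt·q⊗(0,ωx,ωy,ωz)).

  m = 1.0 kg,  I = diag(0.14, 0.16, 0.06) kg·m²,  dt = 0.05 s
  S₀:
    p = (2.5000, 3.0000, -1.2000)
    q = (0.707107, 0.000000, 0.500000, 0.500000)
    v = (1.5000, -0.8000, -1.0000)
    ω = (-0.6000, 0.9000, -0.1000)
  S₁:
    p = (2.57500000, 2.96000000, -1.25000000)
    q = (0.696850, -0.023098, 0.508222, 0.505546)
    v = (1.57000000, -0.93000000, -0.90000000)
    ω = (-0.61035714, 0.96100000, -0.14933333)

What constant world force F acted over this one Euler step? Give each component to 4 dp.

Δv = v₁−v₀ = (0.07000000, -0.13000000, 0.10000000)
applied force F = (1.4000, -2.6000, 2.0000)

F = (1.4000, -2.6000, 2.0000)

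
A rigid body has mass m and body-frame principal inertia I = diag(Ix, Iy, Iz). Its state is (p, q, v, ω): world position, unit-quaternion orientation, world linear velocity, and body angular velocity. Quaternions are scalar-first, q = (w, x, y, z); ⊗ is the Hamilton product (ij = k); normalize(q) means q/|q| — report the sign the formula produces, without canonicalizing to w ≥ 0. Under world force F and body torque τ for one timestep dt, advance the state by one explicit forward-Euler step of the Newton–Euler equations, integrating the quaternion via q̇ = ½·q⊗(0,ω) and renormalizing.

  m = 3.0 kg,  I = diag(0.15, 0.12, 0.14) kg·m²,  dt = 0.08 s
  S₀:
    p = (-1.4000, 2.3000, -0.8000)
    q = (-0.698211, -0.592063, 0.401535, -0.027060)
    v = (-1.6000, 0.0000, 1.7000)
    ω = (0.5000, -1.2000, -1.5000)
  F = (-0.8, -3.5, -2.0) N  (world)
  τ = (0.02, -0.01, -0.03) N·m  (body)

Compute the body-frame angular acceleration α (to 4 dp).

α = (-0.1067, -0.0208, -0.3429)

precession coupling ω×(Iω) = (0.0360, -0.0075, 0.0180)
α = I⁻¹(τ − ω×Iω) = (-0.1067, -0.0208, -0.3429)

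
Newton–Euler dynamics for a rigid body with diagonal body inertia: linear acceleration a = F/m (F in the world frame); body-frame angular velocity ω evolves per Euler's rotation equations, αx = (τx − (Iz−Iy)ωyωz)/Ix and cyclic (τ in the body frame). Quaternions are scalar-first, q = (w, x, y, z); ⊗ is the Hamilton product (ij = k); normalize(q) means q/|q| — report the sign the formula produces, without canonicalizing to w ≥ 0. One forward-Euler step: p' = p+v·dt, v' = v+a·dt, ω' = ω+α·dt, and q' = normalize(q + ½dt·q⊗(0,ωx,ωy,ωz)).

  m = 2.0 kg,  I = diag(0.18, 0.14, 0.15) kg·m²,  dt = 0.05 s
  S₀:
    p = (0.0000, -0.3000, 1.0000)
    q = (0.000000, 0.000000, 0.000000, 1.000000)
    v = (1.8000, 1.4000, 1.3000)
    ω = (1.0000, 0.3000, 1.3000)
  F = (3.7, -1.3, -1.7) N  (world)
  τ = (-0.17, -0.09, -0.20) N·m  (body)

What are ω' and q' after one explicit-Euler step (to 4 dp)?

gyro term ω×Iω = (0.0039, 0.0390, -0.0120)
angular accel α = (-0.9661, -0.9214, -1.2533)
ω' = ω + α·dt = (0.9517, 0.2539, 1.2373)
2q̇ = q⊗(0,ω) = (-1.3000000, -0.3000000, 1.0000000, 0.0000000)
q + ½dt·q⊗(0,ω), renormalized = (-0.0325, -0.0075, 0.0250, 0.9991)

ω' = (0.9517, 0.2539, 1.2373)
q' = (-0.0325, -0.0075, 0.0250, 0.9991)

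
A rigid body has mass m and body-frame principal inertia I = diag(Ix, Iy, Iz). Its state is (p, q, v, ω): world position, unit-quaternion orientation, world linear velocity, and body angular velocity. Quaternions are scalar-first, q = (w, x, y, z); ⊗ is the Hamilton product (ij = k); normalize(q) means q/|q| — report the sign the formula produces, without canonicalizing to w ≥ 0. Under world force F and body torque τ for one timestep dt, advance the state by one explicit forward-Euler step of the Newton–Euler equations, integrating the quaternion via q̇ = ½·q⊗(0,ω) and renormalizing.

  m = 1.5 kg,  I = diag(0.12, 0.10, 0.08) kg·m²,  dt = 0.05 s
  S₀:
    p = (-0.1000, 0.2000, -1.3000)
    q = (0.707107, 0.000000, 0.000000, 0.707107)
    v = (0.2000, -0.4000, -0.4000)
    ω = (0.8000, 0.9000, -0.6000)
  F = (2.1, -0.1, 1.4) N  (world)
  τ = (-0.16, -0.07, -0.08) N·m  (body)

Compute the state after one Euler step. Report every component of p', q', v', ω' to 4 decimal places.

p' = (-0.0900, 0.1800, -1.3200)
q' = (0.7173, -0.0018, 0.0300, 0.6961)
v' = (0.2700, -0.4033, -0.3533)
ω' = (0.7288, 0.8746, -0.6410)

ω×(Iω) gyroscopic = (0.0108, -0.0192, -0.0144)
(τ − ω×Iω)/I = (-1.4233, -0.5080, -0.8200)
ω + α·dt = (0.7288, 0.8746, -0.6410)
2q̇ = q⊗(0,ω) = (0.4242642, -0.0707107, 1.2020819, -0.4242642)
updated quaternion q' = (0.7173, -0.0018, 0.0300, 0.6961)
linear accel F/m = (1.4000, -0.0667, 0.9333)
new position p' = (-0.0900, 0.1800, -1.3200)
new velocity v' = (0.2700, -0.4033, -0.3533)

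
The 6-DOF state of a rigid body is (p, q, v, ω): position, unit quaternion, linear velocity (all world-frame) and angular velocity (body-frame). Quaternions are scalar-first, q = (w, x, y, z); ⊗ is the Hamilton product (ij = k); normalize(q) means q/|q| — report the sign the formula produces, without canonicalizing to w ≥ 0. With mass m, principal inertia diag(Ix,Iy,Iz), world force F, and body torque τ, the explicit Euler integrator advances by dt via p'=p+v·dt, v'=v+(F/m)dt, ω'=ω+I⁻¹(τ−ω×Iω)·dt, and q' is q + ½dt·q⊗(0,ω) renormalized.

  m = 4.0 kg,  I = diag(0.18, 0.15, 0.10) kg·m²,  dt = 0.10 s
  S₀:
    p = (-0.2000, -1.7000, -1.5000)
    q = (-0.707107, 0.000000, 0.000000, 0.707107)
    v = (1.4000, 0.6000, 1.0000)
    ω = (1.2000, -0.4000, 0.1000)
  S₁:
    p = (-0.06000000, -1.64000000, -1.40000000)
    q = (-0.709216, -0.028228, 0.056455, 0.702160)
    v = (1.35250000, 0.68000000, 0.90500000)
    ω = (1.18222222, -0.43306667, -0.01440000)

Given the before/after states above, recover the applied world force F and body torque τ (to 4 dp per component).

rate change Δω = (-0.01777778, -0.03306667, -0.11440000)
I·α + gyro = (-0.0300, -0.0400, -0.1000)
Δv = v₁−v₀ = (-0.04750000, 0.08000000, -0.09500000)
F = m·Δv/dt = (-1.9000, 3.2000, -3.8000)

F = (-1.9000, 3.2000, -3.8000)
τ = (-0.0300, -0.0400, -0.1000)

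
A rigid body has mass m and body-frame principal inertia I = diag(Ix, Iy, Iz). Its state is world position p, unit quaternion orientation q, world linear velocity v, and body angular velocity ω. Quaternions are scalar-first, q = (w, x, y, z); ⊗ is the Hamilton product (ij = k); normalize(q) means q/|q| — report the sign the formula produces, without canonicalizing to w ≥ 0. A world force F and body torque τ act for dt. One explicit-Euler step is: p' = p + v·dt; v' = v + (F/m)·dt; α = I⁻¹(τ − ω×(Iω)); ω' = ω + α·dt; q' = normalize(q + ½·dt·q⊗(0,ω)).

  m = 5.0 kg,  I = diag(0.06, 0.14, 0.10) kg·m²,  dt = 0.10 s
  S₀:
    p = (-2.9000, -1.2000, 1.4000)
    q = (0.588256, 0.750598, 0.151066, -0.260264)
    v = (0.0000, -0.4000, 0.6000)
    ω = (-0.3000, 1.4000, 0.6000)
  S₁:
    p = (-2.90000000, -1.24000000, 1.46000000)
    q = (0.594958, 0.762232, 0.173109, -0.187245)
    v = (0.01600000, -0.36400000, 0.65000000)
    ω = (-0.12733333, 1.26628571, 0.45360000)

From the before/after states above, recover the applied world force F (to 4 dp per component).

v₁ − v₀ = (0.01600000, 0.03600000, 0.05000000)
F = m·Δv/dt = (0.8000, 1.8000, 2.5000)

F = (0.8000, 1.8000, 2.5000)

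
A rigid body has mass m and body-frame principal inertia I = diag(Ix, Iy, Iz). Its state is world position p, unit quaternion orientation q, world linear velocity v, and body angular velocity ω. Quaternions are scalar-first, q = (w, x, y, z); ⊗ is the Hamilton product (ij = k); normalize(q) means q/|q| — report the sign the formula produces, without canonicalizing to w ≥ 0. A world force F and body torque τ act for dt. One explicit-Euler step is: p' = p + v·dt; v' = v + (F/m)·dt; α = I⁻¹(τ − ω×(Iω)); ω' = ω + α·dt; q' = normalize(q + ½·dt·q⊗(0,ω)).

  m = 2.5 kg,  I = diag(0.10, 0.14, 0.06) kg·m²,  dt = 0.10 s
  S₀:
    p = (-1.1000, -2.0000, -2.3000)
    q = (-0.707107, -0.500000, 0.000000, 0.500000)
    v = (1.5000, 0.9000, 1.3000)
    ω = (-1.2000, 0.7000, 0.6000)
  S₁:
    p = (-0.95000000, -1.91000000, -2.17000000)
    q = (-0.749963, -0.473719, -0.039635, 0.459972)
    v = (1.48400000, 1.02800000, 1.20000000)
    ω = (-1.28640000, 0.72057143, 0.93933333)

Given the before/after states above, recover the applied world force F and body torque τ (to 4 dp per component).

velocity change Δv = (-0.01600000, 0.12800000, -0.10000000)
applied force F = (-0.4000, 3.2000, -2.5000)
Δω = ω₁−ω₀ = (-0.08640000, 0.02057143, 0.33933333)
I·α + gyro = (-0.1200, 0.0000, 0.1700)

F = (-0.4000, 3.2000, -2.5000)
τ = (-0.1200, 0.0000, 0.1700)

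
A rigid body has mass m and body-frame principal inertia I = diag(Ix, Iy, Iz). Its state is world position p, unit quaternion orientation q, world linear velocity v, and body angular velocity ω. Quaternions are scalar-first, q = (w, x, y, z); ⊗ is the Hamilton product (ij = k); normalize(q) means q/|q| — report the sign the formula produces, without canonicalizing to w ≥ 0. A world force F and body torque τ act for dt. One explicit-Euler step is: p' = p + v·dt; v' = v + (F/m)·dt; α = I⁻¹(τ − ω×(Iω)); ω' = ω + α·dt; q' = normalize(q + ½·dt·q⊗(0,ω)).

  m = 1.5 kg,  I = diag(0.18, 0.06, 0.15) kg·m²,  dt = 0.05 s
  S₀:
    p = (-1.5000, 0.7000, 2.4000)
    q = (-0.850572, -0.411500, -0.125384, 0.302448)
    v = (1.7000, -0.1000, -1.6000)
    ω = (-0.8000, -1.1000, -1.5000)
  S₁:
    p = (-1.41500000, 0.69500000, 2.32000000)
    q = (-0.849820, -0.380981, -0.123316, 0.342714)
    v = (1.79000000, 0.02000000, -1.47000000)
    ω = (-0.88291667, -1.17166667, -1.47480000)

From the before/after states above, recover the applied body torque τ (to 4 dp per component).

ω₁ − ω₀ = (-0.08291667, -0.07166667, 0.02520000)
gyro term ω₀×Iω₀ = (0.1485, 0.0360, -0.1056)
τ = I·(Δω/dt) + ω₀×(Iω₀) = (-0.1500, -0.0500, -0.0300)

τ = (-0.1500, -0.0500, -0.0300)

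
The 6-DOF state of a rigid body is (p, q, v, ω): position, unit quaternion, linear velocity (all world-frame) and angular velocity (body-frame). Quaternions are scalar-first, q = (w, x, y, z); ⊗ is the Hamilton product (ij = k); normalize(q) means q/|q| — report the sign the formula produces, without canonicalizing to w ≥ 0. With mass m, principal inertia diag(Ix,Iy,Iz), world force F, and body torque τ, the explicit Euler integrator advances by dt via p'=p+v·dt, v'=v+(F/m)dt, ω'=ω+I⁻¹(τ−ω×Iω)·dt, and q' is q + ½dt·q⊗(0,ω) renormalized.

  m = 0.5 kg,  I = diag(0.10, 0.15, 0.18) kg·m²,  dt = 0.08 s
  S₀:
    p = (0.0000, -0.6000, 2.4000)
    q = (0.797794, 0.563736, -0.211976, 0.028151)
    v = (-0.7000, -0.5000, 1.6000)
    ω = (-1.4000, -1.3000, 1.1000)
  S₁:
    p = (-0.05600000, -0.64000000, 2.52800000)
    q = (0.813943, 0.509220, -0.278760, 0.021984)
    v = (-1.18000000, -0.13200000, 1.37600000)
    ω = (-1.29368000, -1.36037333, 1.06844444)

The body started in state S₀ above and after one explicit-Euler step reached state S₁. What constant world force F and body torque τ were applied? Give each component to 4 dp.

rate change Δω = (0.10632000, -0.06037333, -0.03155556)
gyro term ω₀×Iω₀ = (-0.0429, 0.1232, 0.0910)
applied torque τ = (0.0900, 0.0100, 0.0200)
Δv = v₁−v₀ = (-0.48000000, 0.36800000, -0.22400000)
applied force F = (-3.0000, 2.3000, -1.4000)

F = (-3.0000, 2.3000, -1.4000)
τ = (0.0900, 0.0100, 0.0200)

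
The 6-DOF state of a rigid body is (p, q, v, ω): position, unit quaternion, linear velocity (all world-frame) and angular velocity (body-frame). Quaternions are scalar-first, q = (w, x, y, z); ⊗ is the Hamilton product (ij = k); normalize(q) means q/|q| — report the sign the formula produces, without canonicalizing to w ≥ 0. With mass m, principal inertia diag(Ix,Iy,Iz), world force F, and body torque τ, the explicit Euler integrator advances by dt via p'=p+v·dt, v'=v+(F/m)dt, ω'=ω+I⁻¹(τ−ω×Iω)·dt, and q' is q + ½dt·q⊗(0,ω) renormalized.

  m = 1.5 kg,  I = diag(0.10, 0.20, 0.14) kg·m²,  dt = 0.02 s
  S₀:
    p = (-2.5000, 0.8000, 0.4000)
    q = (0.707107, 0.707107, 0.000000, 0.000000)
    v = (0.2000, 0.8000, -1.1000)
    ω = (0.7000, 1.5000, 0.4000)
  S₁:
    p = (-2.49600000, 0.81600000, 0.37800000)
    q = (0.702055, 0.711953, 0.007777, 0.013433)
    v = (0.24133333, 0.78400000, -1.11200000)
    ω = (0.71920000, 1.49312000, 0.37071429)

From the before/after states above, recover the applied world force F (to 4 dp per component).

F = (3.1000, -1.2000, -0.9000)

Δv = v₁−v₀ = (0.04133333, -0.01600000, -0.01200000)
F = m·Δv/dt = (3.1000, -1.2000, -0.9000)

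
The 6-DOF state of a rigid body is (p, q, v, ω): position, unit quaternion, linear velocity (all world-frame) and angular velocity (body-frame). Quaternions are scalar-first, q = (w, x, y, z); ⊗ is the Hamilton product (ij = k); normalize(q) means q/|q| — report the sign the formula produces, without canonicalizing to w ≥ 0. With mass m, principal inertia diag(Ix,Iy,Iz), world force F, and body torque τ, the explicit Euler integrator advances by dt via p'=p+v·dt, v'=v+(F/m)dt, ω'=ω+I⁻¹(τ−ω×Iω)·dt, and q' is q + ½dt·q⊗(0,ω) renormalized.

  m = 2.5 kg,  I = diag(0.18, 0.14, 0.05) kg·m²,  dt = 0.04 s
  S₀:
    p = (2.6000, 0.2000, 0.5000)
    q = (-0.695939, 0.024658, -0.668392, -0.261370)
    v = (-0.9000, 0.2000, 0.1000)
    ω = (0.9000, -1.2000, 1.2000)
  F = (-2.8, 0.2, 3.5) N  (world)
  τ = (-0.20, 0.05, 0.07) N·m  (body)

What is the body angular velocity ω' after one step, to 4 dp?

α = I⁻¹(τ − ω×Iω) = (-1.8311, -0.6457, 0.5360)
new body rate ω' = (0.8268, -1.2258, 1.2214)

ω' = (0.8268, -1.2258, 1.2214)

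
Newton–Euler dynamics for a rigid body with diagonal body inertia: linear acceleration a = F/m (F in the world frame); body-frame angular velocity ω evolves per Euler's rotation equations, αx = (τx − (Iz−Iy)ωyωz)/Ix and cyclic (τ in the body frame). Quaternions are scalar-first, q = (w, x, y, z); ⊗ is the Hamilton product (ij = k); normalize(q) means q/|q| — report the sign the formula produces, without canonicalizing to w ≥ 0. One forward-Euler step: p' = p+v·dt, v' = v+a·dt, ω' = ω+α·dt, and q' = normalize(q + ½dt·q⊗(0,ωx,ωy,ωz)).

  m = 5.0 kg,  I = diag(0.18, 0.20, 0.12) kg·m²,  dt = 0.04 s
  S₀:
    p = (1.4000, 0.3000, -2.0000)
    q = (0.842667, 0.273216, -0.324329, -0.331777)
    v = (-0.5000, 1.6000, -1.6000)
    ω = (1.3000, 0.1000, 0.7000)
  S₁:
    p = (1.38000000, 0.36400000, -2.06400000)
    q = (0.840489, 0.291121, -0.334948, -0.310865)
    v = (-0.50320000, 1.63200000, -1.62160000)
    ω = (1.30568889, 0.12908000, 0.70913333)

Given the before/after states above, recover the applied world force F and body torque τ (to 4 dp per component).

F = (-0.4000, 4.0000, -2.7000)
τ = (0.0200, 0.2000, 0.0300)

v₁ − v₀ = (-0.00320000, 0.03200000, -0.02160000)
F = m·Δv/dt = (-0.4000, 4.0000, -2.7000)
rate change Δω = (0.00568889, 0.02908000, 0.00913333)
applied torque τ = (0.0200, 0.2000, 0.0300)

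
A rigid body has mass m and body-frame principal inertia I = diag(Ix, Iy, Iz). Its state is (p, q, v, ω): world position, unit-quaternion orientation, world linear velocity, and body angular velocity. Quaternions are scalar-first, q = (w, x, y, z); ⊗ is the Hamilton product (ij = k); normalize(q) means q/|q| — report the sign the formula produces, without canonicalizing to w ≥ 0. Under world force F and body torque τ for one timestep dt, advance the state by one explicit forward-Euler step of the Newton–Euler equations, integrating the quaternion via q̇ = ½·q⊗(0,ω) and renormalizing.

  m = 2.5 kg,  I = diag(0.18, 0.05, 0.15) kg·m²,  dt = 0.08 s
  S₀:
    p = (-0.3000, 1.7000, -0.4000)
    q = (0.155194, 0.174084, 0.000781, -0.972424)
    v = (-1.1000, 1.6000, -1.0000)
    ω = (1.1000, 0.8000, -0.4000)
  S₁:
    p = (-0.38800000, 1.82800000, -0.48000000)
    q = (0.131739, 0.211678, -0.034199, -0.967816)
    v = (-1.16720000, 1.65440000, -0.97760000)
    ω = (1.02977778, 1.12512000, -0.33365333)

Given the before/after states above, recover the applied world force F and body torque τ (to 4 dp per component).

F = (-2.1000, 1.7000, 0.7000)
τ = (-0.1900, 0.1900, 0.0100)

Δω = ω₁−ω₀ = (-0.07022222, 0.32512000, 0.06634667)
gyro term ω₀×Iω₀ = (-0.0320, -0.0132, -0.1144)
τ = I·(Δω/dt) + ω₀×(Iω₀) = (-0.1900, 0.1900, 0.0100)
Δv = v₁−v₀ = (-0.06720000, 0.05440000, 0.02240000)
applied force F = (-2.1000, 1.7000, 0.7000)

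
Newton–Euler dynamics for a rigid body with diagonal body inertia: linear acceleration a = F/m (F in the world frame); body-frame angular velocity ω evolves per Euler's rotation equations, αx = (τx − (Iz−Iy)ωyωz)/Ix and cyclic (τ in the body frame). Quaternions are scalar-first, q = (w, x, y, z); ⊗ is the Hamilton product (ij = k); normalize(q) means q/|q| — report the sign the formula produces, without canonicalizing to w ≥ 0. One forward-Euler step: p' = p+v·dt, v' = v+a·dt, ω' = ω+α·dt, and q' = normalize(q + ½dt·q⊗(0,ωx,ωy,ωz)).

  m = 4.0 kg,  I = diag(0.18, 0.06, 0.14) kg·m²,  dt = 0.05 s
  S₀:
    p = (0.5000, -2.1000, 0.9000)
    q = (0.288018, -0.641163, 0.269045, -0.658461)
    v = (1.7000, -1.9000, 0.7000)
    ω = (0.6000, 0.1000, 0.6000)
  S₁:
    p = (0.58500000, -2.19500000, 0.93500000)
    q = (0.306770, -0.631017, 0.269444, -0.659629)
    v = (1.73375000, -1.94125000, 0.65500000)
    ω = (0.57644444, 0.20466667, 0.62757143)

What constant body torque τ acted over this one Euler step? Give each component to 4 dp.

τ = (-0.0800, 0.1400, 0.0700)

Δω = ω₁−ω₀ = (-0.02355556, 0.10466667, 0.02757143)
ω₀×(Iω₀) = (0.0048, 0.0144, -0.0072)
applied torque τ = (-0.0800, 0.1400, 0.0700)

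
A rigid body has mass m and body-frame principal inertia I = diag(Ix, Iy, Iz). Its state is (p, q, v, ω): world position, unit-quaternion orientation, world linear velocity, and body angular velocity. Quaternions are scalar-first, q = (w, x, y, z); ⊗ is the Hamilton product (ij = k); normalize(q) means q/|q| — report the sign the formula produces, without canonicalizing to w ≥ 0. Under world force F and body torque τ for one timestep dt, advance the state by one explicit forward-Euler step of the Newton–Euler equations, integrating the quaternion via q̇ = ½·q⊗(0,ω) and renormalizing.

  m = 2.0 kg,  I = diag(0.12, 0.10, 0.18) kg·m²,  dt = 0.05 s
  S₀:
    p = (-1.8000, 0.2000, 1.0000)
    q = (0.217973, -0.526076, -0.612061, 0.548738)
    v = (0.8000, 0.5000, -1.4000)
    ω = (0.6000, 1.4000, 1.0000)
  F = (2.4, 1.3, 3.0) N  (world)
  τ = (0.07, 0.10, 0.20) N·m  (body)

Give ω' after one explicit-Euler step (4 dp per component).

precession coupling ω×(Iω) = (0.1120, -0.0360, -0.0168)
(τ − ω×Iω)/I = (-0.3500, 1.3600, 1.2044)
ω' = ω + α·dt = (0.5825, 1.4680, 1.0602)

ω' = (0.5825, 1.4680, 1.0602)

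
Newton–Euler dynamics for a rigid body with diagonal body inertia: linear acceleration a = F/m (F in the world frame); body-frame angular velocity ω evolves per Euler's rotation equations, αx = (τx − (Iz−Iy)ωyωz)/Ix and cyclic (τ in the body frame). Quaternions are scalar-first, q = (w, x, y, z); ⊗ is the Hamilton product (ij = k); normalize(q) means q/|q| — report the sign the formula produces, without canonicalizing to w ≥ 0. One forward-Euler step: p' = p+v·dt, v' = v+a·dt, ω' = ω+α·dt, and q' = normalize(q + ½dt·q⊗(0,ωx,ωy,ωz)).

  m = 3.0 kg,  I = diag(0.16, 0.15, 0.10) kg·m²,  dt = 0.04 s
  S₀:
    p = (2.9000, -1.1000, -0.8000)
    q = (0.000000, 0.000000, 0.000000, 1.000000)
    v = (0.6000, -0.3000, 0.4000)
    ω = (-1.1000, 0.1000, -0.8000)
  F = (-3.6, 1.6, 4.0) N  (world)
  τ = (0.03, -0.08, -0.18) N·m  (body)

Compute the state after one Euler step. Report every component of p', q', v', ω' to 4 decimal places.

precession coupling ω×(Iω) = (0.0040, 0.0528, 0.0011)
α = I⁻¹(τ − ω×Iω) = (0.1625, -0.8853, -1.8110)
new body rate ω' = (-1.0935, 0.0646, -0.8724)
2q̇ = q⊗(0,ω) = (0.8000000, -0.1000000, -1.1000000, 0.0000000)
updated quaternion q' = (0.0160, -0.0020, -0.0220, 0.9996)
linear accel F/m = (-1.2000, 0.5333, 1.3333)
new position p' = (2.9240, -1.1120, -0.7840)
v + (F/m)dt = (0.5520, -0.2787, 0.4533)

p' = (2.9240, -1.1120, -0.7840)
q' = (0.0160, -0.0020, -0.0220, 0.9996)
v' = (0.5520, -0.2787, 0.4533)
ω' = (-1.0935, 0.0646, -0.8724)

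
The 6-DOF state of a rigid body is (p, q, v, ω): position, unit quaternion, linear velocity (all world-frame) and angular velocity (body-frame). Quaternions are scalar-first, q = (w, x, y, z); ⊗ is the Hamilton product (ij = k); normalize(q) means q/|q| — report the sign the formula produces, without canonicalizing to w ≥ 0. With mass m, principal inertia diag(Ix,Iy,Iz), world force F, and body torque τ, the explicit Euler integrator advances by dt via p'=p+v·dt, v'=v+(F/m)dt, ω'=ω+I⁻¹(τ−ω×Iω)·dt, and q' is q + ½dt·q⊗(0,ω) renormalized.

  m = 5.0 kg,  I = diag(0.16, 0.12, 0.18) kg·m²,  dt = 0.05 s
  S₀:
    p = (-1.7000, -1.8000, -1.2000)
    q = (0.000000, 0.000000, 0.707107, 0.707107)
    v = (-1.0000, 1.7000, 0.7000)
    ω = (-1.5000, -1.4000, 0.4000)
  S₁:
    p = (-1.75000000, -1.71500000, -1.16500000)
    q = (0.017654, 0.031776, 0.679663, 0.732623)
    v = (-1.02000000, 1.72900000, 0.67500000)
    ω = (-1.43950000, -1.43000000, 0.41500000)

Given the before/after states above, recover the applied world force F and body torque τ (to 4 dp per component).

velocity change Δv = (-0.02000000, 0.02900000, -0.02500000)
applied force F = (-2.0000, 2.9000, -2.5000)
ω₁ − ω₀ = (0.06050000, -0.03000000, 0.01500000)
applied torque τ = (0.1600, -0.0600, -0.0300)

F = (-2.0000, 2.9000, -2.5000)
τ = (0.1600, -0.0600, -0.0300)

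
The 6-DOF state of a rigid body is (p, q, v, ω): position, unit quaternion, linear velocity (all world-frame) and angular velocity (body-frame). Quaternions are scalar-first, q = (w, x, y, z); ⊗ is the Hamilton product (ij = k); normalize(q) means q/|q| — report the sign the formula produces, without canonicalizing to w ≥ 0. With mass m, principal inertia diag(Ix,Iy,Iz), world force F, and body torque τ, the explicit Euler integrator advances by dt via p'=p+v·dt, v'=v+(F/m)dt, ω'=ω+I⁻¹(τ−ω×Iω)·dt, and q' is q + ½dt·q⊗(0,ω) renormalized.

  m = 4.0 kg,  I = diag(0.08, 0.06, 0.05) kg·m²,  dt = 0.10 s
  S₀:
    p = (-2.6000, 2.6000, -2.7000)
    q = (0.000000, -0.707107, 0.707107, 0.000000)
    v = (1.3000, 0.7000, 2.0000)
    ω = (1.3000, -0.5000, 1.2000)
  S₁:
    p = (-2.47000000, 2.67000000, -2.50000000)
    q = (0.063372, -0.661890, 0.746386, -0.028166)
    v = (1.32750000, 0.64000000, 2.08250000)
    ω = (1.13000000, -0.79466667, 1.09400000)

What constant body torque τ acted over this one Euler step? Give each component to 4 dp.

Δω = ω₁−ω₀ = (-0.17000000, -0.29466667, -0.10600000)
τ = I·(Δω/dt) + ω₀×(Iω₀) = (-0.1300, -0.1300, -0.0400)

τ = (-0.1300, -0.1300, -0.0400)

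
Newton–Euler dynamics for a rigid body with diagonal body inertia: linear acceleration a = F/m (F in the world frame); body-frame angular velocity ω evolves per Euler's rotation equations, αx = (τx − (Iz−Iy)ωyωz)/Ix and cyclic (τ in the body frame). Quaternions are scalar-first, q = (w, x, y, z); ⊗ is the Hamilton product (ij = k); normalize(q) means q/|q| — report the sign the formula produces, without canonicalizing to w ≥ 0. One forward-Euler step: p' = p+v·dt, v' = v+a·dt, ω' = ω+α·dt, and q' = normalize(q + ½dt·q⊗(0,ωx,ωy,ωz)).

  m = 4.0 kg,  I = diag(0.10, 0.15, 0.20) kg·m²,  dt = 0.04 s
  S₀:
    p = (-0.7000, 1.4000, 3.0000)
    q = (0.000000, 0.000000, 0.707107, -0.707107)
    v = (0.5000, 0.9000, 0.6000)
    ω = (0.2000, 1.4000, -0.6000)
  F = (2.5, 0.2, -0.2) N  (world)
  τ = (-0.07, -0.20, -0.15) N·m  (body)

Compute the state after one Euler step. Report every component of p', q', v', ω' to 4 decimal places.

precession coupling ω×(Iω) = (-0.0420, 0.0120, 0.0140)
α = I⁻¹(τ − ω×Iω) = (-0.2800, -1.4133, -0.8200)
ω' = ω + α·dt = (0.1888, 1.3435, -0.6328)
Hamilton product q⊗(0,ω) = (-1.4142140, 0.5656856, -0.1414214, -0.1414214)
q' = normalize(q + ½dt·q⊗(0,ω)) = (-0.0283, 0.0113, 0.7039, -0.7096)
a = F/m = (0.6250, 0.0500, -0.0500)
p + v·dt = (-0.6800, 1.4360, 3.0240)
v' = v + a·dt = (0.5250, 0.9020, 0.5980)

p' = (-0.6800, 1.4360, 3.0240)
q' = (-0.0283, 0.0113, 0.7039, -0.7096)
v' = (0.5250, 0.9020, 0.5980)
ω' = (0.1888, 1.3435, -0.6328)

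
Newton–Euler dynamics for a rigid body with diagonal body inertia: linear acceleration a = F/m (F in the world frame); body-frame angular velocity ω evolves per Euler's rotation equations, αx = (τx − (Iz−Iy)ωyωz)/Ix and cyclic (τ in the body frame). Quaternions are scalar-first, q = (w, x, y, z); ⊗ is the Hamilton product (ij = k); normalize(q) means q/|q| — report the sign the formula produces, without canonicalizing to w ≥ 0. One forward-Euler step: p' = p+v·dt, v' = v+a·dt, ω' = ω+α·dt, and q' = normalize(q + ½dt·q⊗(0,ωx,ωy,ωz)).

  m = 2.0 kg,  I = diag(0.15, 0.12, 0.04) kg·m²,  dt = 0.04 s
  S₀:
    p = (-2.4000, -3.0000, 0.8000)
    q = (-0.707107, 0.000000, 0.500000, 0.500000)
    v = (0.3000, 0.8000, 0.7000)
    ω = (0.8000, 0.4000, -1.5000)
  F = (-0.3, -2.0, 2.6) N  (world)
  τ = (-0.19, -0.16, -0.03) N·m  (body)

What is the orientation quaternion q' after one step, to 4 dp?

q' = (-0.6957, -0.0303, 0.5020, 0.5129)

Hamilton product q⊗(0,ω) = (0.5500000, -1.5156856, 0.1171572, 0.6606605)
q + ½dt·q⊗(0,ω), renormalized = (-0.6957, -0.0303, 0.5020, 0.5129)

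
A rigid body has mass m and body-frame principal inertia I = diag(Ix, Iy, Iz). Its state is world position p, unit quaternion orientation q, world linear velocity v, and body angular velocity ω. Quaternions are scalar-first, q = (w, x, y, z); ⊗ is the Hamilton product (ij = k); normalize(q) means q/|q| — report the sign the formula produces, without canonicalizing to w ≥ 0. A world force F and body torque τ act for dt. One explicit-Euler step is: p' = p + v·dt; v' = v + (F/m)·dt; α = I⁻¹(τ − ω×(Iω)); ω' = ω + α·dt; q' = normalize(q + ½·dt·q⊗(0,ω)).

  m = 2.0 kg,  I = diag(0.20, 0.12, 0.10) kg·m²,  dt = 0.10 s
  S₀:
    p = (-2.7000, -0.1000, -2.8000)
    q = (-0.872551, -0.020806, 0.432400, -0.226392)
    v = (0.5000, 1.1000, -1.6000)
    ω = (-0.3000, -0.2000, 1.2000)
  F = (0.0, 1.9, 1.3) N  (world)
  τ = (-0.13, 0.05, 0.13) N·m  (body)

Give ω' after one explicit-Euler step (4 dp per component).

ω' = (-0.3674, -0.1283, 1.3348)

gyro term ω×Iω = (0.0048, -0.0360, -0.0048)
(τ − ω×Iω)/I = (-0.6740, 0.7167, 1.3480)
ω + α·dt = (-0.3674, -0.1283, 1.3348)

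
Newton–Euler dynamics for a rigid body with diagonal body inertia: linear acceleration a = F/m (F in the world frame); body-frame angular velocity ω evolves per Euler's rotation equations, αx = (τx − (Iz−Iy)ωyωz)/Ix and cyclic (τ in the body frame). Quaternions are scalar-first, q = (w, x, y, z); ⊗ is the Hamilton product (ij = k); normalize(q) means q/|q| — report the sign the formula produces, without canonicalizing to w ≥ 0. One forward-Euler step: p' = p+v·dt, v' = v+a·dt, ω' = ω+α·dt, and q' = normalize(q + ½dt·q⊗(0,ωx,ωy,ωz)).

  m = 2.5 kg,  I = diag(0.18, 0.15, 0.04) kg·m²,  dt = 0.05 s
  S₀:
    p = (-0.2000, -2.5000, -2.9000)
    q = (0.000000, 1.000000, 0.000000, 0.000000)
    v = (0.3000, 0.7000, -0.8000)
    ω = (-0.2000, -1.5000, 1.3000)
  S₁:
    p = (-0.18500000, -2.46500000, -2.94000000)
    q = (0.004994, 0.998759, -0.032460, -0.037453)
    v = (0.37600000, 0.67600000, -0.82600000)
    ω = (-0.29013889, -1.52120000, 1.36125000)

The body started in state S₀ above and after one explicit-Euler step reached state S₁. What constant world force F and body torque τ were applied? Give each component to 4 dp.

ω₁ − ω₀ = (-0.09013889, -0.02120000, 0.06125000)
gyro term ω₀×Iω₀ = (0.2145, -0.0364, -0.0090)
τ = I·(Δω/dt) + ω₀×(Iω₀) = (-0.1100, -0.1000, 0.0400)
velocity change Δv = (0.07600000, -0.02400000, -0.02600000)
applied force F = (3.8000, -1.2000, -1.3000)

F = (3.8000, -1.2000, -1.3000)
τ = (-0.1100, -0.1000, 0.0400)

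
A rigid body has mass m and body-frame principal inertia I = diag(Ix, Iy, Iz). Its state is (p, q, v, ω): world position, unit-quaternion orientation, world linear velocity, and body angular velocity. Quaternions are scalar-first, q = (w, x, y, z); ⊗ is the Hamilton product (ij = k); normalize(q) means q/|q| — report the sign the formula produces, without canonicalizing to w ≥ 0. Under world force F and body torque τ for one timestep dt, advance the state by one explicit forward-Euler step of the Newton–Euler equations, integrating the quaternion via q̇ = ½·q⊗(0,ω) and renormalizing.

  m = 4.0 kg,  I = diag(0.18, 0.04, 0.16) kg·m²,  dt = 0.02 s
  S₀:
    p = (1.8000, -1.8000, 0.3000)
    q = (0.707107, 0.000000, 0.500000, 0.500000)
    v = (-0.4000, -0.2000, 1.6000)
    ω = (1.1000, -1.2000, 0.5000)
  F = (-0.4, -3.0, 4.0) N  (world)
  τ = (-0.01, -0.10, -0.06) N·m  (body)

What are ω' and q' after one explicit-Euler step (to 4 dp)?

ω' = (1.1069, -1.2555, 0.4694)
q' = (0.7105, 0.0163, 0.4969, 0.4980)

(τ − ω×Iω)/I = (0.3444, -2.7750, -1.5300)
ω' = ω + α·dt = (1.1069, -1.2555, 0.4694)
q⊗(0,ω) = (0.3500000, 1.6278177, -0.2985284, -0.1964465)
q + ½dt·q⊗(0,ω), renormalized = (0.7105, 0.0163, 0.4969, 0.4980)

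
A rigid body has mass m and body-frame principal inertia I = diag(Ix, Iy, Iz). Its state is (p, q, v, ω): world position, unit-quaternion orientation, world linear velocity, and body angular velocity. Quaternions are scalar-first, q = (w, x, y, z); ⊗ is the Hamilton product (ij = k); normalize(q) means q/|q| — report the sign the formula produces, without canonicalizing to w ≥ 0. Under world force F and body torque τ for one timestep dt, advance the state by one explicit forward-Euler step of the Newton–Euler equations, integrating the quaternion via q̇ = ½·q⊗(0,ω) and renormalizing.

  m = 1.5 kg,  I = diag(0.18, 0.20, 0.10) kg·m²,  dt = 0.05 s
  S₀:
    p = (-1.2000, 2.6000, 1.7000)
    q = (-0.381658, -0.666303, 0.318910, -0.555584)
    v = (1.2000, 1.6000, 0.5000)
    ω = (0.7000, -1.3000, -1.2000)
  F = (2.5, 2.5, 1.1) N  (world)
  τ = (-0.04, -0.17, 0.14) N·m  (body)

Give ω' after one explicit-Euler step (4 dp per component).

gyro term ω×Iω = (-0.1560, -0.0672, -0.0182)
α = I⁻¹(τ − ω×Iω) = (0.6444, -0.5140, 1.5820)
ω' = ω + α·dt = (0.7322, -1.3257, -1.1209)

ω' = (0.7322, -1.3257, -1.1209)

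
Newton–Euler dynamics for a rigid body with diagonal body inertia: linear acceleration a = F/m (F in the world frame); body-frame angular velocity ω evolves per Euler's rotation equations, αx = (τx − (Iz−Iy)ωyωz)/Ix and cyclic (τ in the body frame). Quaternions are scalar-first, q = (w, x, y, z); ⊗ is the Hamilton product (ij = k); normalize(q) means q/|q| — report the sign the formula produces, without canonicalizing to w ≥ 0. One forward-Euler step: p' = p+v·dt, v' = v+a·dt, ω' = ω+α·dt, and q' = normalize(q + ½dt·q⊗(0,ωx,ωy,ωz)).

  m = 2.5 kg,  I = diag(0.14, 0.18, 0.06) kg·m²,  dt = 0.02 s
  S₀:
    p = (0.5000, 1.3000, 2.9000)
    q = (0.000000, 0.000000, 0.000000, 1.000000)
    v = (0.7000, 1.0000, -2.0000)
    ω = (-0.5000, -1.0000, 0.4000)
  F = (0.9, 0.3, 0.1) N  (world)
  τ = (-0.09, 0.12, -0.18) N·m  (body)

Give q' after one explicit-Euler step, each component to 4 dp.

Hamilton product q⊗(0,ω) = (-0.4000000, 1.0000000, -0.5000000, 0.0000000)
q' = normalize(q + ½dt·q⊗(0,ω)) = (-0.0040, 0.0100, -0.0050, 0.9999)

q' = (-0.0040, 0.0100, -0.0050, 0.9999)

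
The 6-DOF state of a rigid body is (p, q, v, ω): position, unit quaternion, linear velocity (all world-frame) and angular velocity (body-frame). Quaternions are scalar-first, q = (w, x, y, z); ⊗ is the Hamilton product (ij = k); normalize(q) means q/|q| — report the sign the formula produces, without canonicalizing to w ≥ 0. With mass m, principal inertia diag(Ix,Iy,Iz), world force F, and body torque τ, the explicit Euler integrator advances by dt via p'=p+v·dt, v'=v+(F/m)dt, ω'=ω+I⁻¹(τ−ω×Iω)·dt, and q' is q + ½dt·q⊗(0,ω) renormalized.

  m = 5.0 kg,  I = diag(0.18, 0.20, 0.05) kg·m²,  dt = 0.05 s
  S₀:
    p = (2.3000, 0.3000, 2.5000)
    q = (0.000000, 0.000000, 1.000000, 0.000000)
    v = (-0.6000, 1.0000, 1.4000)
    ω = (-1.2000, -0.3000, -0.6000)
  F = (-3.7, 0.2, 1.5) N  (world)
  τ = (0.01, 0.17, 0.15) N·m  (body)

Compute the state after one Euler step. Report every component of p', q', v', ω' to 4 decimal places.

precession coupling ω×(Iω) = (-0.0270, 0.0936, 0.0072)
α = I⁻¹(τ − ω×Iω) = (0.2056, 0.3820, 2.8560)
new body rate ω' = (-1.1897, -0.2809, -0.4572)
Hamilton product q⊗(0,ω) = (0.3000000, -0.6000000, 0.0000000, 1.2000000)
q' = normalize(q + ½dt·q⊗(0,ω)) = (0.0075, -0.0150, 0.9994, 0.0300)
new position p' = (2.2700, 0.3500, 2.5700)
v + (F/m)dt = (-0.6370, 1.0020, 1.4150)

p' = (2.2700, 0.3500, 2.5700)
q' = (0.0075, -0.0150, 0.9994, 0.0300)
v' = (-0.6370, 1.0020, 1.4150)
ω' = (-1.1897, -0.2809, -0.4572)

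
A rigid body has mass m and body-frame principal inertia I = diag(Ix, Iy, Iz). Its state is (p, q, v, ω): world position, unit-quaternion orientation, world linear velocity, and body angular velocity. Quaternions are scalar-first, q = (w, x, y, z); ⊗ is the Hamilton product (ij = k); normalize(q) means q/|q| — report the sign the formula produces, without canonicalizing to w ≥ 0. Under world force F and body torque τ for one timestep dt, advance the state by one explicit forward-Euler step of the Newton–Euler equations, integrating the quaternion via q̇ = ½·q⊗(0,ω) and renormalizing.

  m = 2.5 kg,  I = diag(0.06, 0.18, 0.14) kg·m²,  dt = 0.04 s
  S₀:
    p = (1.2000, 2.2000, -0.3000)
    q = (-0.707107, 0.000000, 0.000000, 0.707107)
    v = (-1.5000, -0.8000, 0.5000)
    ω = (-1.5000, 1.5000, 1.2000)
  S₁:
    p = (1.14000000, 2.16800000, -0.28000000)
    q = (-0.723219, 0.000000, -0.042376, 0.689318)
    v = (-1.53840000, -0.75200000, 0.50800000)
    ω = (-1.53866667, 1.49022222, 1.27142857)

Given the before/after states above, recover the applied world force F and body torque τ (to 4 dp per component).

v₁ − v₀ = (-0.03840000, 0.04800000, 0.00800000)
applied force F = (-2.4000, 3.0000, 0.5000)
ω₁ − ω₀ = (-0.03866667, -0.00977778, 0.07142857)
τ = I·(Δω/dt) + ω₀×(Iω₀) = (-0.1300, 0.1000, -0.0200)

F = (-2.4000, 3.0000, 0.5000)
τ = (-0.1300, 0.1000, -0.0200)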